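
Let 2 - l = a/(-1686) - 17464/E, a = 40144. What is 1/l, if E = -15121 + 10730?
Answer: 3701613/80817226 ≈ 0.045802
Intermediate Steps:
E = -4391
l = 80817226/3701613 (l = 2 - (40144/(-1686) - 17464/(-4391)) = 2 - (40144*(-1/1686) - 17464*(-1/4391)) = 2 - (-20072/843 + 17464/4391) = 2 - 1*(-73414000/3701613) = 2 + 73414000/3701613 = 80817226/3701613 ≈ 21.833)
1/l = 1/(80817226/3701613) = 3701613/80817226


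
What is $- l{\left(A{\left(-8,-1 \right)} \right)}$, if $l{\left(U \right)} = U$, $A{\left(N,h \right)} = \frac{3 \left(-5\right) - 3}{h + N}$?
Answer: $-2$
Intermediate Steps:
$A{\left(N,h \right)} = - \frac{18}{N + h}$ ($A{\left(N,h \right)} = \frac{-15 - 3}{N + h} = - \frac{18}{N + h}$)
$- l{\left(A{\left(-8,-1 \right)} \right)} = - \frac{-18}{-8 - 1} = - \frac{-18}{-9} = - \frac{\left(-18\right) \left(-1\right)}{9} = \left(-1\right) 2 = -2$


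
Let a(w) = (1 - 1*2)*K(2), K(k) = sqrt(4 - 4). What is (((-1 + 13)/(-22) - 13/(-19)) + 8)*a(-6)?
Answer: 0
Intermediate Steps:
K(k) = 0 (K(k) = sqrt(0) = 0)
a(w) = 0 (a(w) = (1 - 1*2)*0 = (1 - 2)*0 = -1*0 = 0)
(((-1 + 13)/(-22) - 13/(-19)) + 8)*a(-6) = (((-1 + 13)/(-22) - 13/(-19)) + 8)*0 = ((12*(-1/22) - 13*(-1/19)) + 8)*0 = ((-6/11 + 13/19) + 8)*0 = (29/209 + 8)*0 = (1701/209)*0 = 0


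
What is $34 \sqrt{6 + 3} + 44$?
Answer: $146$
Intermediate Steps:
$34 \sqrt{6 + 3} + 44 = 34 \sqrt{9} + 44 = 34 \cdot 3 + 44 = 102 + 44 = 146$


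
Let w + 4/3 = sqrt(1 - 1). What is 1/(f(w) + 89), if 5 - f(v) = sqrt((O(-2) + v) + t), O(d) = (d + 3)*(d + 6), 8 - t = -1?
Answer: 282/26473 + sqrt(105)/26473 ≈ 0.011039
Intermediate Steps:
t = 9 (t = 8 - 1*(-1) = 8 + 1 = 9)
w = -4/3 (w = -4/3 + sqrt(1 - 1) = -4/3 + sqrt(0) = -4/3 + 0 = -4/3 ≈ -1.3333)
O(d) = (3 + d)*(6 + d)
f(v) = 5 - sqrt(13 + v) (f(v) = 5 - sqrt(((18 + (-2)**2 + 9*(-2)) + v) + 9) = 5 - sqrt(((18 + 4 - 18) + v) + 9) = 5 - sqrt((4 + v) + 9) = 5 - sqrt(13 + v))
1/(f(w) + 89) = 1/((5 - sqrt(13 - 4/3)) + 89) = 1/((5 - sqrt(35/3)) + 89) = 1/((5 - sqrt(105)/3) + 89) = 1/(94 - sqrt(105)/3)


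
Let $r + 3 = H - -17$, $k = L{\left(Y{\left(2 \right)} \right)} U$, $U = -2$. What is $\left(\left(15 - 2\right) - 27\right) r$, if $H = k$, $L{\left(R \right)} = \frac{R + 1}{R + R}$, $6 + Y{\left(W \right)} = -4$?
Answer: $- \frac{917}{5} \approx -183.4$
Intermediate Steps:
$Y{\left(W \right)} = -10$ ($Y{\left(W \right)} = -6 - 4 = -10$)
$L{\left(R \right)} = \frac{1 + R}{2 R}$
$k = - \frac{9}{10}$ ($k = \frac{1 - 10}{2 \left(-10\right)} \left(-2\right) = \frac{1}{2} \left(- \frac{1}{10}\right) \left(-9\right) \left(-2\right) = \frac{9}{20} \left(-2\right) = - \frac{9}{10} \approx -0.9$)
$H = - \frac{9}{10} \approx -0.9$
$r = \frac{131}{10}$ ($r = -3 - - \frac{161}{10} = -3 + \left(- \frac{9}{10} + 17\right) = -3 + \frac{161}{10} = \frac{131}{10} \approx 13.1$)
$\left(\left(15 - 2\right) - 27\right) r = \left(\left(15 - 2\right) - 27\right) \frac{131}{10} = \left(13 - 27\right) \frac{131}{10} = \left(-14\right) \frac{131}{10} = - \frac{917}{5}$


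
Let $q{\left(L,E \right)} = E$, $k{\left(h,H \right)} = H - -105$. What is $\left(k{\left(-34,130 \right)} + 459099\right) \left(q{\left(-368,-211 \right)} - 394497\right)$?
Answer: $-181302804472$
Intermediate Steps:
$k{\left(h,H \right)} = 105 + H$ ($k{\left(h,H \right)} = H + 105 = 105 + H$)
$\left(k{\left(-34,130 \right)} + 459099\right) \left(q{\left(-368,-211 \right)} - 394497\right) = \left(\left(105 + 130\right) + 459099\right) \left(-211 - 394497\right) = \left(235 + 459099\right) \left(-394708\right) = 459334 \left(-394708\right) = -181302804472$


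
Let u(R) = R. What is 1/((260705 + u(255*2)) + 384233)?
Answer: 1/645448 ≈ 1.5493e-6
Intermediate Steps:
1/((260705 + u(255*2)) + 384233) = 1/((260705 + 255*2) + 384233) = 1/((260705 + 510) + 384233) = 1/(261215 + 384233) = 1/645448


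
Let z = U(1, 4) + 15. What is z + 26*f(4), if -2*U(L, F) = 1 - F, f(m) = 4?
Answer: 241/2 ≈ 120.50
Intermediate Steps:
U(L, F) = -½ + F/2 (U(L, F) = -(1 - F)/2 = -½ + F/2)
z = 33/2 (z = (-½ + (½)*4) + 15 = (-½ + 2) + 15 = 3/2 + 15 = 33/2 ≈ 16.500)
z + 26*f(4) = 33/2 + 26*4 = 33/2 + 104 = 241/2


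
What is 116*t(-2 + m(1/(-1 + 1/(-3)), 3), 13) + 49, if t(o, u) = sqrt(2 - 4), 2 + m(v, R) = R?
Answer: 49 + 116*I*sqrt(2) ≈ 49.0 + 164.05*I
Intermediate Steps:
m(v, R) = -2 + R
t(o, u) = I*sqrt(2) (t(o, u) = sqrt(-2) = I*sqrt(2))
116*t(-2 + m(1/(-1 + 1/(-3)), 3), 13) + 49 = 116*(I*sqrt(2)) + 49 = 116*I*sqrt(2) + 49 = 49 + 116*I*sqrt(2)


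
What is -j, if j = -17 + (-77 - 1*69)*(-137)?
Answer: -19985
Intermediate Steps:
j = 19985 (j = -17 + (-77 - 69)*(-137) = -17 - 146*(-137) = -17 + 20002 = 19985)
-j = -1*19985 = -19985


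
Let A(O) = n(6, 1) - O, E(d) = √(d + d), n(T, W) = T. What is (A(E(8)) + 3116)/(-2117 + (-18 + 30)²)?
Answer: -3118/1973 ≈ -1.5803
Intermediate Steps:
E(d) = √2*√d (E(d) = √(2*d) = √2*√d)
A(O) = 6 - O
(A(E(8)) + 3116)/(-2117 + (-18 + 30)²) = ((6 - √2*√8) + 3116)/(-2117 + (-18 + 30)²) = ((6 - √2*2*√2) + 3116)/(-2117 + 12²) = ((6 - 1*4) + 3116)/(-2117 + 144) = ((6 - 4) + 3116)/(-1973) = (2 + 3116)*(-1/1973) = 3118*(-1/1973) = -3118/1973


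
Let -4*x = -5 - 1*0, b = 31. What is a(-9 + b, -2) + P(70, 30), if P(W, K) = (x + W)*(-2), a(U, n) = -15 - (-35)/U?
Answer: -1715/11 ≈ -155.91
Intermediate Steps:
x = 5/4 (x = -(-5 - 1*0)/4 = -(-5 + 0)/4 = -1/4*(-5) = 5/4 ≈ 1.2500)
a(U, n) = -15 + 35/U
P(W, K) = -5/2 - 2*W (P(W, K) = (5/4 + W)*(-2) = -5/2 - 2*W)
a(-9 + b, -2) + P(70, 30) = (-15 + 35/(-9 + 31)) + (-5/2 - 2*70) = (-15 + 35/22) + (-5/2 - 140) = (-15 + 35*(1/22)) - 285/2 = (-15 + 35/22) - 285/2 = -295/22 - 285/2 = -1715/11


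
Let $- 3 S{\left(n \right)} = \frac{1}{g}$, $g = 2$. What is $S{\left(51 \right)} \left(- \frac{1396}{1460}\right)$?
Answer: $\frac{349}{2190} \approx 0.15936$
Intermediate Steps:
$S{\left(n \right)} = - \frac{1}{6}$ ($S{\left(n \right)} = - \frac{1}{3 \cdot 2} = \left(- \frac{1}{3}\right) \frac{1}{2} = - \frac{1}{6}$)
$S{\left(51 \right)} \left(- \frac{1396}{1460}\right) = - \frac{\left(-1396\right) \frac{1}{1460}}{6} = \left(- \frac{1}{6}\right) \left(- \frac{349}{365}\right) = \frac{349}{2190}$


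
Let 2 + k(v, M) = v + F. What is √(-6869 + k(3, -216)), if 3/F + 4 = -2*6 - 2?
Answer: 203*I*√6/6 ≈ 82.874*I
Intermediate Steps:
F = -⅙ (F = 3/(-4 + (-2*6 - 2)) = 3/(-4 + (-12 - 2)) = 3/(-4 - 14) = 3/(-18) = 3*(-1/18) = -⅙ ≈ -0.16667)
k(v, M) = -13/6 + v (k(v, M) = -2 + (v - ⅙) = -2 + (-⅙ + v) = -13/6 + v)
√(-6869 + k(3, -216)) = √(-6869 + (-13/6 + 3)) = √(-6869 + ⅚) = √(-41209/6) = 203*I*√6/6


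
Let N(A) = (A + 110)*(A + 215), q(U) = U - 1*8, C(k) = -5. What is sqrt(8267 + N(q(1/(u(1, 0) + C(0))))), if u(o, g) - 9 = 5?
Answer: sqrt(2382643)/9 ≈ 171.51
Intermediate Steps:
u(o, g) = 14 (u(o, g) = 9 + 5 = 14)
q(U) = -8 + U (q(U) = U - 8 = -8 + U)
N(A) = (110 + A)*(215 + A)
sqrt(8267 + N(q(1/(u(1, 0) + C(0))))) = sqrt(8267 + (23650 + (-8 + 1/(14 - 5))**2 + 325*(-8 + 1/(14 - 5)))) = sqrt(8267 + (23650 + (-8 + 1/9)**2 + 325*(-8 + 1/9))) = sqrt(8267 + (23650 + (-71/9)**2 + 325*(-71/9))) = sqrt(8267 + (23650 + 5041/81 - 23075/9)) = sqrt(8267 + 1713016/81) = sqrt(2382643/81) = sqrt(2382643)/9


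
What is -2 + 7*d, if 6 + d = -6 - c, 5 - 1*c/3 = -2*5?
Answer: -401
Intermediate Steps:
c = 45 (c = 15 - (-6)*5 = 15 - 3*(-10) = 15 + 30 = 45)
d = -57 (d = -6 + (-6 - 1*45) = -6 + (-6 - 45) = -6 - 51 = -57)
-2 + 7*d = -2 + 7*(-57) = -2 - 399 = -401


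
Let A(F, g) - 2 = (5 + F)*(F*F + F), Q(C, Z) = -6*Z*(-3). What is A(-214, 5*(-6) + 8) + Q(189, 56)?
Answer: -9525628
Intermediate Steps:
Q(C, Z) = 18*Z
A(F, g) = 2 + (5 + F)*(F + F²) (A(F, g) = 2 + (5 + F)*(F*F + F) = 2 + (5 + F)*(F² + F) = 2 + (5 + F)*(F + F²))
A(-214, 5*(-6) + 8) + Q(189, 56) = (2 + (-214)³ + 5*(-214) + 6*(-214)²) + 18*56 = (2 - 9800344 - 1070 + 6*45796) + 1008 = (2 - 9800344 - 1070 + 274776) + 1008 = -9526636 + 1008 = -9525628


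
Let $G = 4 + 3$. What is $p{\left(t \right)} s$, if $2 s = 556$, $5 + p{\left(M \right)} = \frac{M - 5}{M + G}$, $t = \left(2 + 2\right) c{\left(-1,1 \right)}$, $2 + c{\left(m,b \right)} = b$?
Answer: $-2224$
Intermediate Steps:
$G = 7$
$c{\left(m,b \right)} = -2 + b$
$t = -4$ ($t = \left(2 + 2\right) \left(-2 + 1\right) = 4 \left(-1\right) = -4$)
$p{\left(M \right)} = -5 + \frac{-5 + M}{7 + M}$ ($p{\left(M \right)} = -5 + \frac{M - 5}{M + 7} = -5 + \frac{-5 + M}{7 + M}$)
$s = 278$ ($s = \frac{1}{2} \cdot 556 = 278$)
$p{\left(t \right)} s = \frac{4 \left(-10 - -4\right)}{7 - 4} \cdot 278 = \frac{4 \left(-10 + 4\right)}{3} \cdot 278 = 4 \cdot \frac{1}{3} \left(-6\right) 278 = \left(-8\right) 278 = -2224$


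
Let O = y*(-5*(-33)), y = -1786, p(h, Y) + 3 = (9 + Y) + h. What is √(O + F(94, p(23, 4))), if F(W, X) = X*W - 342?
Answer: I*√291930 ≈ 540.31*I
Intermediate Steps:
p(h, Y) = 6 + Y + h (p(h, Y) = -3 + ((9 + Y) + h) = -3 + (9 + Y + h) = 6 + Y + h)
F(W, X) = -342 + W*X (F(W, X) = W*X - 342 = -342 + W*X)
O = -294690 (O = -(-8930)*(-33) = -1786*165 = -294690)
√(O + F(94, p(23, 4))) = √(-294690 + (-342 + 94*(6 + 4 + 23))) = √(-294690 + (-342 + 94*33)) = √(-294690 + (-342 + 3102)) = √(-294690 + 2760) = √(-291930) = I*√291930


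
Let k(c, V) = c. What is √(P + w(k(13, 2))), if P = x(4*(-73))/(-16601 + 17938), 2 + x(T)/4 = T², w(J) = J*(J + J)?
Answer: 3*√117797722/1337 ≈ 24.353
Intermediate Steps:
w(J) = 2*J² (w(J) = J*(2*J) = 2*J²)
x(T) = -8 + 4*T²
P = 341048/1337 (P = (-8 + 4*(4*(-73))²)/(-16601 + 17938) = (-8 + 4*(-292)²)/1337 = (-8 + 4*85264)*(1/1337) = (-8 + 341056)*(1/1337) = 341048*(1/1337) = 341048/1337 ≈ 255.08)
√(P + w(k(13, 2))) = √(341048/1337 + 2*13²) = √(341048/1337 + 2*169) = √(341048/1337 + 338) = √(792954/1337) = 3*√117797722/1337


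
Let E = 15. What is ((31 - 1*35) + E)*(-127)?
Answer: -1397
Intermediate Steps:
((31 - 1*35) + E)*(-127) = ((31 - 1*35) + 15)*(-127) = ((31 - 35) + 15)*(-127) = (-4 + 15)*(-127) = 11*(-127) = -1397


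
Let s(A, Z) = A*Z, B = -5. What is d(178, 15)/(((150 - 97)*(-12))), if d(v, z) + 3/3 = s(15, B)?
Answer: 19/159 ≈ 0.11950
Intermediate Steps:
d(v, z) = -76 (d(v, z) = -1 + 15*(-5) = -1 - 75 = -76)
d(178, 15)/(((150 - 97)*(-12))) = -76*(-1/(12*(150 - 97))) = -76/(53*(-12)) = -76/(-636) = -76*(-1/636) = 19/159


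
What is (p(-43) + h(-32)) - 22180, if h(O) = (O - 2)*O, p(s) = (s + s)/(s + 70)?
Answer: -569570/27 ≈ -21095.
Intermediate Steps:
p(s) = 2*s/(70 + s) (p(s) = (2*s)/(70 + s) = 2*s/(70 + s))
h(O) = O*(-2 + O) (h(O) = (-2 + O)*O = O*(-2 + O))
(p(-43) + h(-32)) - 22180 = (2*(-43)/(70 - 43) - 32*(-2 - 32)) - 22180 = (2*(-43)/27 - 32*(-34)) - 22180 = (2*(-43)*(1/27) + 1088) - 22180 = (-86/27 + 1088) - 22180 = 29290/27 - 22180 = -569570/27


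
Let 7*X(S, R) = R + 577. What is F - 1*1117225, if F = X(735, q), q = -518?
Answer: -7820516/7 ≈ -1.1172e+6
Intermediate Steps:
X(S, R) = 577/7 + R/7 (X(S, R) = (R + 577)/7 = (577 + R)/7 = 577/7 + R/7)
F = 59/7 (F = 577/7 + (⅐)*(-518) = 577/7 - 74 = 59/7 ≈ 8.4286)
F - 1*1117225 = 59/7 - 1*1117225 = 59/7 - 1117225 = -7820516/7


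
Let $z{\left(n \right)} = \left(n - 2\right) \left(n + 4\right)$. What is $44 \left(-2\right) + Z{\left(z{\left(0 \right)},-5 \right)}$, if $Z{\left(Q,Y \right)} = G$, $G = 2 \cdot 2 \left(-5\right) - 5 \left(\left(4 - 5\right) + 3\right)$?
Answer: $-118$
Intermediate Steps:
$z{\left(n \right)} = \left(-2 + n\right) \left(4 + n\right)$
$G = -30$ ($G = 4 \left(-5\right) - 5 \left(-1 + 3\right) = -20 - 10 = -30$)
$Z{\left(Q,Y \right)} = -30$
$44 \left(-2\right) + Z{\left(z{\left(0 \right)},-5 \right)} = 44 \left(-2\right) - 30 = -88 - 30 = -118$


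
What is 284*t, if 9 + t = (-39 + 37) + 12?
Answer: 284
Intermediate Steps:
t = 1 (t = -9 + ((-39 + 37) + 12) = -9 + (-2 + 12) = -9 + 10 = 1)
284*t = 284*1 = 284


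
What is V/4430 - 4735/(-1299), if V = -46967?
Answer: -40034083/5754570 ≈ -6.9569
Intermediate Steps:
V/4430 - 4735/(-1299) = -46967/4430 - 4735/(-1299) = -46967*1/4430 - 4735*(-1/1299) = -46967/4430 + 4735/1299 = -40034083/5754570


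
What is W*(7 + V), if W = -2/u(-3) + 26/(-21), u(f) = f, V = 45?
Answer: -208/7 ≈ -29.714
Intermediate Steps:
W = -4/7 (W = -2/(-3) + 26/(-21) = -2*(-⅓) + 26*(-1/21) = ⅔ - 26/21 = -4/7 ≈ -0.57143)
W*(7 + V) = -4*(7 + 45)/7 = -4/7*52 = -208/7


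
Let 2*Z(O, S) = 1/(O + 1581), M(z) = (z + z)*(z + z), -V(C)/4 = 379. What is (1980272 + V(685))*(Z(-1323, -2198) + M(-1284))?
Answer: 1683340583693665/129 ≈ 1.3049e+13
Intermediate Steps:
V(C) = -1516 (V(C) = -4*379 = -1516)
M(z) = 4*z² (M(z) = (2*z)*(2*z) = 4*z²)
Z(O, S) = 1/(2*(1581 + O)) (Z(O, S) = 1/(2*(O + 1581)) = 1/(2*(1581 + O)))
(1980272 + V(685))*(Z(-1323, -2198) + M(-1284)) = (1980272 - 1516)*(1/(2*(1581 - 1323)) + 4*(-1284)²) = 1978756*((½)/258 + 4*1648656) = 1978756*((½)*(1/258) + 6594624) = 1978756*(1/516 + 6594624) = 1978756*(3402825985/516) = 1683340583693665/129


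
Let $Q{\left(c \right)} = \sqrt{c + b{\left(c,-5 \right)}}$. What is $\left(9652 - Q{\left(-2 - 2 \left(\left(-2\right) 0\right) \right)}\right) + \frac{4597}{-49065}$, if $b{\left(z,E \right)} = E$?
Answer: $\frac{473570783}{49065} - i \sqrt{7} \approx 9651.9 - 2.6458 i$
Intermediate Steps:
$Q{\left(c \right)} = \sqrt{-5 + c}$ ($Q{\left(c \right)} = \sqrt{c - 5} = \sqrt{-5 + c}$)
$\left(9652 - Q{\left(-2 - 2 \left(\left(-2\right) 0\right) \right)}\right) + \frac{4597}{-49065} = \left(9652 - \sqrt{-5 - \left(2 + 2 \left(\left(-2\right) 0\right)\right)}\right) + \frac{4597}{-49065} = \left(9652 - \sqrt{-5 - 2}\right) + 4597 \left(- \frac{1}{49065}\right) = \left(9652 - \sqrt{-5 + \left(-2 + 0\right)}\right) - \frac{4597}{49065} = \left(9652 - \sqrt{-5 - 2}\right) - \frac{4597}{49065} = \left(9652 - \sqrt{-7}\right) - \frac{4597}{49065} = \left(9652 - i \sqrt{7}\right) - \frac{4597}{49065} = \frac{473570783}{49065} - i \sqrt{7}$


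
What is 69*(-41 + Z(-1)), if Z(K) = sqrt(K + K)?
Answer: -2829 + 69*I*sqrt(2) ≈ -2829.0 + 97.581*I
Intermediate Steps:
Z(K) = sqrt(2)*sqrt(K) (Z(K) = sqrt(2*K) = sqrt(2)*sqrt(K))
69*(-41 + Z(-1)) = 69*(-41 + sqrt(2)*sqrt(-1)) = 69*(-41 + sqrt(2)*I) = 69*(-41 + I*sqrt(2)) = -2829 + 69*I*sqrt(2)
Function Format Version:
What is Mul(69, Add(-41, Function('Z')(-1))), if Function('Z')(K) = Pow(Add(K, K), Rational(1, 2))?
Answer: Add(-2829, Mul(69, I, Pow(2, Rational(1, 2)))) ≈ Add(-2829.0, Mul(97.581, I))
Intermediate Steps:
Function('Z')(K) = Mul(Pow(2, Rational(1, 2)), Pow(K, Rational(1, 2))) (Function('Z')(K) = Pow(Mul(2, K), Rational(1, 2)) = Mul(Pow(2, Rational(1, 2)), Pow(K, Rational(1, 2))))
Mul(69, Add(-41, Function('Z')(-1))) = Mul(69, Add(-41, Mul(Pow(2, Rational(1, 2)), Pow(-1, Rational(1, 2))))) = Mul(69, Add(-41, Mul(Pow(2, Rational(1, 2)), I))) = Mul(69, Add(-41, Mul(I, Pow(2, Rational(1, 2))))) = Add(-2829, Mul(69, I, Pow(2, Rational(1, 2))))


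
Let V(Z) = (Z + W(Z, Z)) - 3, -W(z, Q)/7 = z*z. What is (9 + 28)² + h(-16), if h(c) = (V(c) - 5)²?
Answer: 3299225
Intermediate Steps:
W(z, Q) = -7*z² (W(z, Q) = -7*z*z = -7*z²)
V(Z) = -3 + Z - 7*Z² (V(Z) = (Z - 7*Z²) - 3 = -3 + Z - 7*Z²)
h(c) = (-8 + c - 7*c²)² (h(c) = ((-3 + c - 7*c²) - 5)² = (-8 + c - 7*c²)²)
(9 + 28)² + h(-16) = (9 + 28)² + (8 - 1*(-16) + 7*(-16)²)² = 37² + (8 + 16 + 7*256)² = 1369 + (8 + 16 + 1792)² = 1369 + 1816² = 1369 + 3297856 = 3299225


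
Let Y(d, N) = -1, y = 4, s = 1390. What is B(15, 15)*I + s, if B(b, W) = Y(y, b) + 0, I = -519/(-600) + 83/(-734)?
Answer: 101970809/73400 ≈ 1389.2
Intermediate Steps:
I = 55191/73400 (I = -519*(-1/600) + 83*(-1/734) = 173/200 - 83/734 = 55191/73400 ≈ 0.75192)
B(b, W) = -1 (B(b, W) = -1 + 0 = -1)
B(15, 15)*I + s = -1*55191/73400 + 1390 = -55191/73400 + 1390 = 101970809/73400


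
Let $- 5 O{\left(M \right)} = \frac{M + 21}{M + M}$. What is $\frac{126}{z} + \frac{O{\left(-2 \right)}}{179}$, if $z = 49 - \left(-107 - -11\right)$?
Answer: $\frac{90767}{103820} \approx 0.87427$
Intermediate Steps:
$z = 145$ ($z = 49 - \left(-107 + 11\right) = 49 - -96 = 49 + 96 = 145$)
$O{\left(M \right)} = - \frac{21 + M}{10 M}$ ($O{\left(M \right)} = - \frac{\left(M + 21\right) \frac{1}{M + M}}{5} = - \frac{\left(21 + M\right) \frac{1}{2 M}}{5} = - \frac{\frac{1}{2} \frac{1}{M} \left(21 + M\right)}{5} = - \frac{21 + M}{10 M}$)
$\frac{126}{z} + \frac{O{\left(-2 \right)}}{179} = \frac{126}{145} + \frac{\frac{1}{10} \frac{1}{-2} \left(-21 - -2\right)}{179} = 126 \cdot \frac{1}{145} + \frac{1}{10} \left(- \frac{1}{2}\right) \left(-21 + 2\right) \frac{1}{179} = \frac{126}{145} + \frac{1}{10} \left(- \frac{1}{2}\right) \left(-19\right) \frac{1}{179} = \frac{126}{145} + \frac{19}{20} \cdot \frac{1}{179} = \frac{126}{145} + \frac{19}{3580} = \frac{90767}{103820}$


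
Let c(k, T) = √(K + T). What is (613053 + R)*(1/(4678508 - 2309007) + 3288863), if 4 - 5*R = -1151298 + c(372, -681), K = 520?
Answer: 32859555540289519388/11847505 - 7792964167364*I*√161/11847505 ≈ 2.7735e+12 - 8.3462e+6*I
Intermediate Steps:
c(k, T) = √(520 + T)
R = 1151302/5 - I*√161/5 (R = ⅘ - (-1151298 + √(520 - 681))/5 = ⅘ - (-1151298 + √(-161))/5 = ⅘ - (-1151298 + I*√161)/5 = ⅘ + (1151298/5 - I*√161/5) = 1151302/5 - I*√161/5 ≈ 2.3026e+5 - 2.5377*I)
(613053 + R)*(1/(4678508 - 2309007) + 3288863) = (613053 + (1151302/5 - I*√161/5))*(1/(4678508 - 2309007) + 3288863) = (4216567/5 - I*√161/5)*(1/2369501 + 3288863) = (4216567/5 - I*√161/5)*(7792964167364/2369501) = 32859555540289519388/11847505 - 7792964167364*I*√161/11847505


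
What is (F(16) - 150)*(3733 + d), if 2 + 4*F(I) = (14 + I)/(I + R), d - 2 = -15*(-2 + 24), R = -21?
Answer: -517560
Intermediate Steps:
d = -328 (d = 2 - 15*(-2 + 24) = 2 - 15*22 = 2 - 330 = -328)
F(I) = -1/2 + (14 + I)/(4*(-21 + I)) (F(I) = -1/2 + ((14 + I)/(I - 21))/4 = -1/2 + ((14 + I)/(-21 + I))/4 = -1/2 + (14 + I)/(4*(-21 + I)))
(F(16) - 150)*(3733 + d) = ((56 - 1*16)/(4*(-21 + 16)) - 150)*(3733 - 328) = ((1/4)*(56 - 16)/(-5) - 150)*3405 = ((1/4)*(-1/5)*40 - 150)*3405 = (-2 - 150)*3405 = -152*3405 = -517560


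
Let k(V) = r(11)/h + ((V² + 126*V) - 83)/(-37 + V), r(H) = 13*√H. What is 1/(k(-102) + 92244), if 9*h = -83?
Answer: 12280318538237/1133009308146331342 + 187626231*√11/1133009308146331342 ≈ 1.0839e-5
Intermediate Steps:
h = -83/9 (h = (⅑)*(-83) = -83/9 ≈ -9.2222)
k(V) = -117*√11/83 + (-83 + V² + 126*V)/(-37 + V) (k(V) = (13*√11)/(-83/9) + ((V² + 126*V) - 83)/(-37 + V) = (13*√11)*(-9/83) + (-83 + V² + 126*V)/(-37 + V) = -117*√11/83 + (-83 + V² + 126*V)/(-37 + V))
1/(k(-102) + 92244) = 1/((-6889 + 83*(-102)² + 4329*√11 + 10458*(-102) - 117*(-102)*√11)/(83*(-37 - 102)) + 92244) = 1/((1/83)*(-6889 + 83*10404 + 4329*√11 - 1066716 + 11934*√11)/(-139) + 92244) = 1/((1/83)*(-1/139)*(-6889 + 863532 + 4329*√11 - 1066716 + 11934*√11) + 92244) = 1/((1/83)*(-1/139)*(-210073 + 16263*√11) + 92244) = 1/((2531/139 - 117*√11/83) + 92244) = 1/(12824447/139 - 117*√11/83)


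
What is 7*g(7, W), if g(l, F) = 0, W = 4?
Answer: 0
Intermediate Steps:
7*g(7, W) = 7*0 = 0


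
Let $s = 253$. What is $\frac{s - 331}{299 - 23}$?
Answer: $- \frac{13}{46} \approx -0.28261$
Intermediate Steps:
$\frac{s - 331}{299 - 23} = \frac{253 - 331}{299 - 23} = - \frac{78}{276} = \left(-78\right) \frac{1}{276} = - \frac{13}{46}$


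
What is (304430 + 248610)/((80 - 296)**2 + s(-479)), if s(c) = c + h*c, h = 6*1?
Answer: 553040/43303 ≈ 12.771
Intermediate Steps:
h = 6
s(c) = 7*c (s(c) = c + 6*c = 7*c)
(304430 + 248610)/((80 - 296)**2 + s(-479)) = (304430 + 248610)/((80 - 296)**2 + 7*(-479)) = 553040/((-216)**2 - 3353) = 553040/(46656 - 3353) = 553040/43303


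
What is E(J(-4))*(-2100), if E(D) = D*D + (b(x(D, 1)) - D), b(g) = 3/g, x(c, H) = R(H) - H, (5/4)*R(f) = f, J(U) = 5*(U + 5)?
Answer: -10500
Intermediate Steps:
J(U) = 25 + 5*U (J(U) = 5*(5 + U) = 25 + 5*U)
R(f) = 4*f/5
x(c, H) = -H/5 (x(c, H) = 4*H/5 - H = -H/5)
E(D) = -15 + D**2 - D (E(D) = D*D + (3/((-1/5*1)) - D) = D**2 + (3/(-1/5) - D) = D**2 + (3*(-5) - D) = D**2 + (-15 - D) = -15 + D**2 - D)
E(J(-4))*(-2100) = (-15 + (25 + 5*(-4))**2 - (25 + 5*(-4)))*(-2100) = (-15 + (25 - 20)**2 - (25 - 20))*(-2100) = (-15 + 5**2 - 1*5)*(-2100) = (-15 + 25 - 5)*(-2100) = 5*(-2100) = -10500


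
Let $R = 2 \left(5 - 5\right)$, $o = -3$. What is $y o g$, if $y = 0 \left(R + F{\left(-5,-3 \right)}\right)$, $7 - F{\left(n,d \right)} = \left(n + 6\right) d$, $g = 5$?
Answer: $0$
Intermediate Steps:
$F{\left(n,d \right)} = 7 - d \left(6 + n\right)$ ($F{\left(n,d \right)} = 7 - \left(n + 6\right) d = 7 - \left(6 + n\right) d = 7 - d \left(6 + n\right)$)
$R = 0$ ($R = 2 \cdot 0 = 0$)
$y = 0$ ($y = 0 \left(0 - \left(-25 + 15\right)\right) = 0 \left(0 + \left(7 + 18 - 15\right)\right) = 0 \left(0 + 10\right) = 0 \cdot 10 = 0$)
$y o g = 0 \left(-3\right) 5 = 0 \cdot 5 = 0$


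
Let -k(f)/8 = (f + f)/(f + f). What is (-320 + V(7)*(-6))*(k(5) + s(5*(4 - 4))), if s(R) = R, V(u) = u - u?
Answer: 2560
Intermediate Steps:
V(u) = 0
k(f) = -8 (k(f) = -8*(f + f)/(f + f) = -8*2*f/(2*f) = -8*2*f*1/(2*f) = -8*1 = -8)
(-320 + V(7)*(-6))*(k(5) + s(5*(4 - 4))) = (-320 + 0*(-6))*(-8 + 5*(4 - 4)) = (-320 + 0)*(-8 + 5*0) = -320*(-8 + 0) = -320*(-8) = 2560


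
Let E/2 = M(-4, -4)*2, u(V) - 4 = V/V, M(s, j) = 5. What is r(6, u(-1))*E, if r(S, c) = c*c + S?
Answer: 620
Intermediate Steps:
u(V) = 5 (u(V) = 4 + V/V = 4 + 1 = 5)
E = 20 (E = 2*(5*2) = 2*10 = 20)
r(S, c) = S + c**2 (r(S, c) = c**2 + S = S + c**2)
r(6, u(-1))*E = (6 + 5**2)*20 = (6 + 25)*20 = 31*20 = 620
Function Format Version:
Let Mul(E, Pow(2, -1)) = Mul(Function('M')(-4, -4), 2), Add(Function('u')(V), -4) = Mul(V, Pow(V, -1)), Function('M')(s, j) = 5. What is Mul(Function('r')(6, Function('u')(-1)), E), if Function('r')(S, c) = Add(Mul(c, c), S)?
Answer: 620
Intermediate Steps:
Function('u')(V) = 5 (Function('u')(V) = Add(4, Mul(V, Pow(V, -1))) = Add(4, 1) = 5)
E = 20 (E = Mul(2, Mul(5, 2)) = Mul(2, 10) = 20)
Function('r')(S, c) = Add(S, Pow(c, 2)) (Function('r')(S, c) = Add(Pow(c, 2), S) = Add(S, Pow(c, 2)))
Mul(Function('r')(6, Function('u')(-1)), E) = Mul(Add(6, Pow(5, 2)), 20) = Mul(Add(6, 25), 20) = Mul(31, 20) = 620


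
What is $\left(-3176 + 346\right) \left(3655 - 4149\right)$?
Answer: $1398020$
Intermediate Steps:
$\left(-3176 + 346\right) \left(3655 - 4149\right) = \left(-2830\right) \left(-494\right) = 1398020$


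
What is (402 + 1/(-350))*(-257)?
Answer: -36159643/350 ≈ -1.0331e+5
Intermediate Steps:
(402 + 1/(-350))*(-257) = (402 - 1/350)*(-257) = (140699/350)*(-257) = -36159643/350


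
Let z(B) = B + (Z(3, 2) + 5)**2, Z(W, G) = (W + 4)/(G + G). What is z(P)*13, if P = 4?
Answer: 10309/16 ≈ 644.31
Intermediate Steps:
Z(W, G) = (4 + W)/(2*G) (Z(W, G) = (4 + W)/((2*G)) = (4 + W)*(1/(2*G)) = (4 + W)/(2*G))
z(B) = 729/16 + B (z(B) = B + ((1/2)*(4 + 3)/2 + 5)**2 = B + ((1/2)*(1/2)*7 + 5)**2 = B + (7/4 + 5)**2 = B + (27/4)**2 = B + 729/16 = 729/16 + B)
z(P)*13 = (729/16 + 4)*13 = (793/16)*13 = 10309/16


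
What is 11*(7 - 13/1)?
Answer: -66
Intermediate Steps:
11*(7 - 13/1) = 11*(7 - 13*1) = 11*(7 - 13) = 11*(-6) = -66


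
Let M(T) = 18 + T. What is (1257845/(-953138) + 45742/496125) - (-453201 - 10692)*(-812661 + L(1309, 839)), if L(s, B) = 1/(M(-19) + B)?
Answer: -37347209728496106279489538/99067436157375 ≈ -3.7699e+11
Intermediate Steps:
L(s, B) = 1/(-1 + B) (L(s, B) = 1/((18 - 19) + B) = 1/(-1 + B))
(1257845/(-953138) + 45742/496125) - (-453201 - 10692)*(-812661 + L(1309, 839)) = (1257845/(-953138) + 45742/496125) - (-453201 - 10692)*(-812661 + 1/(-1 + 839)) = (1257845*(-1/953138) + 45742*(1/496125)) - (-463893)*(-812661 + 1/838) = (-1257845/953138 + 45742/496125) - (-463893)*(-812661 + 1/838) = -580449912229/472875590250 - (-463893)*(-681009917)/838 = -580449912229/472875590250 - 1*315915733426881/838 = -580449912229/472875590250 - 315915733426881/838 = -37347209728496106279489538/99067436157375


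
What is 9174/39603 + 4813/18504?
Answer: 120121645/244271304 ≈ 0.49176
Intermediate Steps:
9174/39603 + 4813/18504 = 9174*(1/39603) + 4813*(1/18504) = 3058/13201 + 4813/18504 = 120121645/244271304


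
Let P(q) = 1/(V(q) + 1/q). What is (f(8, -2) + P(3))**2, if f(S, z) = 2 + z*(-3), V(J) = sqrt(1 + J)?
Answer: 3481/49 ≈ 71.041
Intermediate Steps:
P(q) = 1/(1/q + sqrt(1 + q)) (P(q) = 1/(sqrt(1 + q) + 1/q) = 1/(1/q + sqrt(1 + q)))
f(S, z) = 2 - 3*z
(f(8, -2) + P(3))**2 = ((2 - 3*(-2)) + 3/(1 + 3*sqrt(1 + 3)))**2 = ((2 + 6) + 3/(1 + 3*sqrt(4)))**2 = (8 + 3/(1 + 3*2))**2 = (8 + 3/(1 + 6))**2 = (8 + 3/7)**2 = (59/7)**2 = 3481/49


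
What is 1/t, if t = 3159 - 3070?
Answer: 1/89 ≈ 0.011236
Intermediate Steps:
t = 89
1/t = 1/89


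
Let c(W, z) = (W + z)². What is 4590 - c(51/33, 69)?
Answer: -46786/121 ≈ -386.66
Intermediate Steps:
4590 - c(51/33, 69) = 4590 - (51/33 + 69)² = 4590 - (51*(1/33) + 69)² = 4590 - (17/11 + 69)² = 4590 - (776/11)² = 4590 - 1*602176/121 = 4590 - 602176/121 = -46786/121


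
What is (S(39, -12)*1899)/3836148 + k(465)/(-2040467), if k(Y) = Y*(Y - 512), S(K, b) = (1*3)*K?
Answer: 179065364667/2609177800372 ≈ 0.068629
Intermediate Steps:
S(K, b) = 3*K
k(Y) = Y*(-512 + Y)
(S(39, -12)*1899)/3836148 + k(465)/(-2040467) = ((3*39)*1899)/3836148 + (465*(-512 + 465))/(-2040467) = (117*1899)*(1/3836148) + (465*(-47))*(-1/2040467) = 222183*(1/3836148) - 21855*(-1/2040467) = 74061/1278716 + 21855/2040467 = 179065364667/2609177800372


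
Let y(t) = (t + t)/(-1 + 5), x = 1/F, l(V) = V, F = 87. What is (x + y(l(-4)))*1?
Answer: -173/87 ≈ -1.9885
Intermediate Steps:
x = 1/87 ≈ 0.011494
y(t) = t/2 (y(t) = (2*t)/4 = (2*t)*(¼) = t/2)
(x + y(l(-4)))*1 = (1/87 + (½)*(-4))*1 = (1/87 - 2)*1 = -173/87*1 = -173/87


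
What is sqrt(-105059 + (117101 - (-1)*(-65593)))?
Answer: I*sqrt(53551) ≈ 231.41*I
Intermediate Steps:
sqrt(-105059 + (117101 - (-1)*(-65593))) = sqrt(-105059 + (117101 - 1*65593)) = sqrt(-105059 + (117101 - 65593)) = sqrt(-105059 + 51508) = sqrt(-53551) = I*sqrt(53551)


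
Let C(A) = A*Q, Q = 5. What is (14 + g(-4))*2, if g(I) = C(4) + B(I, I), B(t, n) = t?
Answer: 60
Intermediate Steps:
C(A) = 5*A (C(A) = A*5 = 5*A)
g(I) = 20 + I (g(I) = 5*4 + I = 20 + I)
(14 + g(-4))*2 = (14 + (20 - 4))*2 = (14 + 16)*2 = 30*2 = 60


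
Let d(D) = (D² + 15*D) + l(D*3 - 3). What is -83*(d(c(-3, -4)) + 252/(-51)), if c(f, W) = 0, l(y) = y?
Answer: 11205/17 ≈ 659.12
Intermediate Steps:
d(D) = -3 + D² + 18*D (d(D) = (D² + 15*D) + (D*3 - 3) = (D² + 15*D) + (3*D - 3) = (D² + 15*D) + (-3 + 3*D) = -3 + D² + 18*D)
-83*(d(c(-3, -4)) + 252/(-51)) = -83*((-3 + 0² + 18*0) + 252/(-51)) = -83*((-3 + 0 + 0) + 252*(-1/51)) = -83*(-3 - 84/17) = -83*(-135/17) = 11205/17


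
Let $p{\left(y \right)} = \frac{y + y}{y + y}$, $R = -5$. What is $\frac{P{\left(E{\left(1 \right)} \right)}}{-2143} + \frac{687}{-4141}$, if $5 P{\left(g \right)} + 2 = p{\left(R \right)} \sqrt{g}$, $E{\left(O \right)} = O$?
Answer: $- \frac{7357064}{44370815} \approx -0.16581$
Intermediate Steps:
$p{\left(y \right)} = 1$ ($p{\left(y \right)} = \frac{2 y}{2 y} = 2 y \frac{1}{2 y} = 1$)
$P{\left(g \right)} = - \frac{2}{5} + \frac{\sqrt{g}}{5}$ ($P{\left(g \right)} = - \frac{2}{5} + \frac{1 \sqrt{g}}{5} = - \frac{2}{5} + \frac{\sqrt{g}}{5}$)
$\frac{P{\left(E{\left(1 \right)} \right)}}{-2143} + \frac{687}{-4141} = \frac{- \frac{2}{5} + \frac{\sqrt{1}}{5}}{-2143} + \frac{687}{-4141} = \left(- \frac{2}{5} + \frac{1}{5} \cdot 1\right) \left(- \frac{1}{2143}\right) + 687 \left(- \frac{1}{4141}\right) = \left(- \frac{2}{5} + \frac{1}{5}\right) \left(- \frac{1}{2143}\right) - \frac{687}{4141} = \left(- \frac{1}{5}\right) \left(- \frac{1}{2143}\right) - \frac{687}{4141} = \frac{1}{10715} - \frac{687}{4141} = - \frac{7357064}{44370815}$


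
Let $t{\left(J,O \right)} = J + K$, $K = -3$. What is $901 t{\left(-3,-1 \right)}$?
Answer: $-5406$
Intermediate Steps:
$t{\left(J,O \right)} = -3 + J$ ($t{\left(J,O \right)} = J - 3 = -3 + J$)
$901 t{\left(-3,-1 \right)} = 901 \left(-3 - 3\right) = 901 \left(-6\right) = -5406$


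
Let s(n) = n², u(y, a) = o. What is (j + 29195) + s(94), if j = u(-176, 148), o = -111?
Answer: 37920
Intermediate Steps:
u(y, a) = -111
j = -111
(j + 29195) + s(94) = (-111 + 29195) + 94² = 29084 + 8836 = 37920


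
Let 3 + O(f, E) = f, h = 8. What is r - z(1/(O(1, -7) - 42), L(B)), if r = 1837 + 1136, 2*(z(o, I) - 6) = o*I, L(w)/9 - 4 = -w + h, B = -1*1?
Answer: 261213/88 ≈ 2968.3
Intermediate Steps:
O(f, E) = -3 + f
B = -1
L(w) = 108 - 9*w (L(w) = 36 + 9*(-w + 8) = 36 + 9*(8 - w) = 36 + (72 - 9*w) = 108 - 9*w)
z(o, I) = 6 + I*o/2 (z(o, I) = 6 + (o*I)/2 = 6 + (I*o)/2 = 6 + I*o/2)
r = 2973
r - z(1/(O(1, -7) - 42), L(B)) = 2973 - (6 + (108 - 9*(-1))/(2*((-3 + 1) - 42))) = 2973 - (6 + (108 + 9)/(2*(-2 - 42))) = 2973 - (6 + (½)*117/(-44)) = 2973 - (6 + (½)*117*(-1/44)) = 2973 - (6 - 117/88) = 2973 - 1*411/88 = 2973 - 411/88 = 261213/88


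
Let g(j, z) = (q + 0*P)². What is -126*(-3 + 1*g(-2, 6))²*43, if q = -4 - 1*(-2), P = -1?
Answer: -5418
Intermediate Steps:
q = -2 (q = -4 + 2 = -2)
g(j, z) = 4 (g(j, z) = (-2 + 0*(-1))² = (-2 + 0)² = (-2)² = 4)
-126*(-3 + 1*g(-2, 6))²*43 = -126*(-3 + 1*4)²*43 = -126*(-3 + 4)²*43 = -126*1²*43 = -126*1*43 = -126*43 = -5418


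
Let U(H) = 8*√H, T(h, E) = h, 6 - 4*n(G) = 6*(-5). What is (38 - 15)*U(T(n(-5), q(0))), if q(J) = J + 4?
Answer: 552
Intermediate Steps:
n(G) = 9 (n(G) = 3/2 - 3*(-5)/2 = 3/2 - ¼*(-30) = 3/2 + 15/2 = 9)
q(J) = 4 + J
(38 - 15)*U(T(n(-5), q(0))) = (38 - 15)*(8*√9) = 23*(8*3) = 23*24 = 552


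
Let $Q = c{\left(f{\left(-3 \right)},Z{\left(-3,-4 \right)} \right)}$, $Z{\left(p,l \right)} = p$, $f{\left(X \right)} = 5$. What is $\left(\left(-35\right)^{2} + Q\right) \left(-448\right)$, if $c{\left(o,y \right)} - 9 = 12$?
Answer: $-558208$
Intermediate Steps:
$c{\left(o,y \right)} = 21$ ($c{\left(o,y \right)} = 9 + 12 = 21$)
$Q = 21$
$\left(\left(-35\right)^{2} + Q\right) \left(-448\right) = \left(\left(-35\right)^{2} + 21\right) \left(-448\right) = \left(1225 + 21\right) \left(-448\right) = 1246 \left(-448\right) = -558208$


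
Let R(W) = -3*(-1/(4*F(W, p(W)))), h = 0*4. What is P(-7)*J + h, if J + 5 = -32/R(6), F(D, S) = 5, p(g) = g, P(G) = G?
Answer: 4585/3 ≈ 1528.3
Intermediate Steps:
h = 0
R(W) = 3/20 (R(W) = -3/(5*(-4)) = -3/(-20) = -3*(-1/20) = 3/20)
J = -655/3 (J = -5 - 32/(1*(3/20)) = -5 - 32/3/20 = -5 - 32*20/3 = -5 - 640/3 = -655/3 ≈ -218.33)
P(-7)*J + h = -7*(-655/3) + 0 = 4585/3 + 0 = 4585/3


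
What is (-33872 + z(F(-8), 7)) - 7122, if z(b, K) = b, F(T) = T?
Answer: -41002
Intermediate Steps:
(-33872 + z(F(-8), 7)) - 7122 = (-33872 - 8) - 7122 = -33880 - 7122 = -41002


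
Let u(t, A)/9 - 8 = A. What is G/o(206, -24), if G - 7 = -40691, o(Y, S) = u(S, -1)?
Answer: -5812/9 ≈ -645.78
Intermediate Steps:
u(t, A) = 72 + 9*A
o(Y, S) = 63 (o(Y, S) = 72 + 9*(-1) = 72 - 9 = 63)
G = -40684 (G = 7 - 40691 = -40684)
G/o(206, -24) = -40684/63 = -40684*1/63 = -5812/9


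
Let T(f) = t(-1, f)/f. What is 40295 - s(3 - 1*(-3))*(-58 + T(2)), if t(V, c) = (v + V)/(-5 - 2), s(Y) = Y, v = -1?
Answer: 284495/7 ≈ 40642.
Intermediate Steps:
t(V, c) = ⅐ - V/7 (t(V, c) = (-1 + V)/(-5 - 2) = (-1 + V)/(-7) = (-1 + V)*(-⅐) = ⅐ - V/7)
T(f) = 2/(7*f) (T(f) = (⅐ - ⅐*(-1))/f = (⅐ + ⅐)/f = 2/(7*f))
40295 - s(3 - 1*(-3))*(-58 + T(2)) = 40295 - (3 - 1*(-3))*(-58 + (2/7)/2) = 40295 - (3 + 3)*(-58 + (2/7)*(½)) = 40295 - 6*(-58 + ⅐) = 40295 - 6*(-405)/7 = 40295 - 1*(-2430/7) = 40295 + 2430/7 = 284495/7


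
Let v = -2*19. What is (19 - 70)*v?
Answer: 1938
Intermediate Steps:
v = -38
(19 - 70)*v = (19 - 70)*(-38) = -51*(-38) = 1938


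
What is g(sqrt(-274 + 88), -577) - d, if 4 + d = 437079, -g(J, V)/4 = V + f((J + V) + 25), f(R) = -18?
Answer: -434695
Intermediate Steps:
g(J, V) = 72 - 4*V (g(J, V) = -4*(V - 18) = -4*(-18 + V) = 72 - 4*V)
d = 437075 (d = -4 + 437079 = 437075)
g(sqrt(-274 + 88), -577) - d = (72 - 4*(-577)) - 1*437075 = (72 + 2308) - 437075 = 2380 - 437075 = -434695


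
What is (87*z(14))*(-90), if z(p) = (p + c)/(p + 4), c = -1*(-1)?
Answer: -6525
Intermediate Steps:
c = 1
z(p) = (1 + p)/(4 + p) (z(p) = (p + 1)/(p + 4) = (1 + p)/(4 + p))
(87*z(14))*(-90) = (87*((1 + 14)/(4 + 14)))*(-90) = (87*(15/18))*(-90) = (87*((1/18)*15))*(-90) = (87*(⅚))*(-90) = (145/2)*(-90) = -6525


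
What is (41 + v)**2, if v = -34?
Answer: 49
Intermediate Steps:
(41 + v)**2 = (41 - 34)**2 = 7**2 = 49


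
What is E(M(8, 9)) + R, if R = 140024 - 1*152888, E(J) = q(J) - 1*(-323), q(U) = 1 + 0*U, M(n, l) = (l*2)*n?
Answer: -12540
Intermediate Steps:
M(n, l) = 2*l*n (M(n, l) = (2*l)*n = 2*l*n)
q(U) = 1 (q(U) = 1 + 0 = 1)
E(J) = 324 (E(J) = 1 - 1*(-323) = 1 + 323 = 324)
R = -12864 (R = 140024 - 152888 = -12864)
E(M(8, 9)) + R = 324 - 12864 = -12540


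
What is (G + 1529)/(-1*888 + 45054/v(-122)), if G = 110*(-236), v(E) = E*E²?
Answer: 22181491244/806259039 ≈ 27.512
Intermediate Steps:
v(E) = E³
G = -25960
(G + 1529)/(-1*888 + 45054/v(-122)) = (-25960 + 1529)/(-1*888 + 45054/((-122)³)) = -24431/(-888 + 45054/(-1815848)) = -24431/(-888 + 45054*(-1/1815848)) = -24431/(-888 - 22527/907924) = -24431/(-806259039/907924) = -24431*(-907924/806259039) = 22181491244/806259039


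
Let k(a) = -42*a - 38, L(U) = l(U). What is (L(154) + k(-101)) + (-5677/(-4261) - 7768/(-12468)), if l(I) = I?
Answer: 57906908317/13281537 ≈ 4360.0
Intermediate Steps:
L(U) = U
k(a) = -38 - 42*a
(L(154) + k(-101)) + (-5677/(-4261) - 7768/(-12468)) = (154 + (-38 - 42*(-101))) + (-5677/(-4261) - 7768/(-12468)) = (154 + (-38 + 4242)) + (-5677*(-1/4261) - 7768*(-1/12468)) = (154 + 4204) + (5677/4261 + 1942/3117) = 4358 + 25970071/13281537 = 57906908317/13281537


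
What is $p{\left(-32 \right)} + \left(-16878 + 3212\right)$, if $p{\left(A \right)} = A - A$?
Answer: $-13666$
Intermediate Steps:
$p{\left(A \right)} = 0$
$p{\left(-32 \right)} + \left(-16878 + 3212\right) = 0 + \left(-16878 + 3212\right) = 0 - 13666 = -13666$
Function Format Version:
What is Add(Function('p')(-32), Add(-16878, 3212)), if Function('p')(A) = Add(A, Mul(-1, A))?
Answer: -13666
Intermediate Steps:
Function('p')(A) = 0
Add(Function('p')(-32), Add(-16878, 3212)) = Add(0, Add(-16878, 3212)) = Add(0, -13666) = -13666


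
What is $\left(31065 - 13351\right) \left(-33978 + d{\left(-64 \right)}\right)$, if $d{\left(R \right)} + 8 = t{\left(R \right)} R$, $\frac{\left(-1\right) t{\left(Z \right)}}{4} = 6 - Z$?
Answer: $-284593124$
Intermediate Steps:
$t{\left(Z \right)} = -24 + 4 Z$ ($t{\left(Z \right)} = - 4 \left(6 - Z\right) = -24 + 4 Z$)
$d{\left(R \right)} = -8 + R \left(-24 + 4 R\right)$ ($d{\left(R \right)} = -8 + \left(-24 + 4 R\right) R = -8 + R \left(-24 + 4 R\right)$)
$\left(31065 - 13351\right) \left(-33978 + d{\left(-64 \right)}\right) = \left(31065 - 13351\right) \left(-33978 - \left(8 + 256 \left(-6 - 64\right)\right)\right) = 17714 \left(-33978 - \left(8 + 256 \left(-70\right)\right)\right) = 17714 \left(-33978 + \left(-8 + 17920\right)\right) = 17714 \left(-33978 + 17912\right) = 17714 \left(-16066\right) = -284593124$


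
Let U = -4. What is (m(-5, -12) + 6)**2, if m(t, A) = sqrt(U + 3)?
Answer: (6 + I)**2 ≈ 35.0 + 12.0*I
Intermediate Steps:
m(t, A) = I (m(t, A) = sqrt(-4 + 3) = sqrt(-1) = I)
(m(-5, -12) + 6)**2 = (I + 6)**2 = (6 + I)**2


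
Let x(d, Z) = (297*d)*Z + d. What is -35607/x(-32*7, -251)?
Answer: -35607/16698304 ≈ -0.0021324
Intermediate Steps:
x(d, Z) = d + 297*Z*d (x(d, Z) = 297*Z*d + d = d + 297*Z*d)
-35607/x(-32*7, -251) = -35607*(-1/(224*(1 + 297*(-251)))) = -35607*(-1/(224*(1 - 74547))) = -35607/((-224*(-74546))) = -35607/16698304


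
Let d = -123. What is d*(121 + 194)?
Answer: -38745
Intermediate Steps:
d*(121 + 194) = -123*(121 + 194) = -123*315 = -38745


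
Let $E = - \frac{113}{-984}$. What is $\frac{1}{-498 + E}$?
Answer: $- \frac{984}{489919} \approx -0.0020085$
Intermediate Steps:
$E = \frac{113}{984}$ ($E = \left(-113\right) \left(- \frac{1}{984}\right) = \frac{113}{984} \approx 0.11484$)
$\frac{1}{-498 + E} = \frac{1}{-498 + \frac{113}{984}} = \frac{1}{- \frac{489919}{984}} = - \frac{984}{489919}$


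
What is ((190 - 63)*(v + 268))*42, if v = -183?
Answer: 453390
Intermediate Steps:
((190 - 63)*(v + 268))*42 = ((190 - 63)*(-183 + 268))*42 = (127*85)*42 = 10795*42 = 453390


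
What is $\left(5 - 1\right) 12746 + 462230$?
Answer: $513214$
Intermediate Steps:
$\left(5 - 1\right) 12746 + 462230 = 4 \cdot 12746 + 462230 = 50984 + 462230 = 513214$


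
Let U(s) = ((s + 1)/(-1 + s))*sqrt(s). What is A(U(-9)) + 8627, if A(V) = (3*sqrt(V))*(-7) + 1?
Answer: 8628 - 42*sqrt(15)*sqrt(I)/5 ≈ 8605.0 - 23.004*I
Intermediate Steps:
U(s) = sqrt(s)*(1 + s)/(-1 + s) (U(s) = ((1 + s)/(-1 + s))*sqrt(s) = sqrt(s)*(1 + s)/(-1 + s))
A(V) = 1 - 21*sqrt(V) (A(V) = -21*sqrt(V) + 1 = 1 - 21*sqrt(V))
A(U(-9)) + 8627 = (1 - 21*2*sqrt(2)*sqrt(-1/(-1 - 9))*((-1)**(1/4)*sqrt(3))) + 8627 = (1 - 21*2*sqrt(2)*sqrt(-1/(-10))*(sqrt(3)*sqrt(I))) + 8627 = (1 - 21*2*sqrt(5)*(sqrt(3)*sqrt(I))/5) + 8627 = (1 - 21*2*sqrt(15)*sqrt(I)/5) + 8627 = (1 - 42*sqrt(15)*sqrt(I)/5) + 8627 = 8628 - 42*sqrt(15)*sqrt(I)/5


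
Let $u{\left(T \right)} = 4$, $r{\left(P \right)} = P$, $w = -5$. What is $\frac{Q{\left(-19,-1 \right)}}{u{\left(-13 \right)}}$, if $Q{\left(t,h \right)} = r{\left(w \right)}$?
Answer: $- \frac{5}{4} \approx -1.25$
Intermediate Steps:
$Q{\left(t,h \right)} = -5$
$\frac{Q{\left(-19,-1 \right)}}{u{\left(-13 \right)}} = - \frac{5}{4}$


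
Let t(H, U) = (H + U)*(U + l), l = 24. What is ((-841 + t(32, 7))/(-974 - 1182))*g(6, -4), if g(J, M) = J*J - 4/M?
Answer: -3404/539 ≈ -6.3154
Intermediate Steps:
g(J, M) = J² - 4/M
t(H, U) = (24 + U)*(H + U) (t(H, U) = (H + U)*(U + 24) = (H + U)*(24 + U) = (24 + U)*(H + U))
((-841 + t(32, 7))/(-974 - 1182))*g(6, -4) = ((-841 + (7² + 24*32 + 24*7 + 32*7))/(-974 - 1182))*(6² - 4/(-4)) = ((-841 + (49 + 768 + 168 + 224))/(-2156))*(36 - 4*(-¼)) = ((-841 + 1209)*(-1/2156))*(36 + 1) = (368*(-1/2156))*37 = -92/539*37 = -3404/539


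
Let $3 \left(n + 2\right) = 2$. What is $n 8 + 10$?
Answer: $- \frac{2}{3} \approx -0.66667$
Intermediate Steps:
$n = - \frac{4}{3}$ ($n = -2 + \frac{1}{3} \cdot 2 = -2 + \frac{2}{3} = - \frac{4}{3} \approx -1.3333$)
$n 8 + 10 = \left(- \frac{4}{3}\right) 8 + 10 = - \frac{32}{3} + 10 = - \frac{2}{3}$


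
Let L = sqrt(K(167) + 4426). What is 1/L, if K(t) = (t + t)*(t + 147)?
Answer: sqrt(109302)/109302 ≈ 0.0030247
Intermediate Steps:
K(t) = 2*t*(147 + t) (K(t) = (2*t)*(147 + t) = 2*t*(147 + t))
L = sqrt(109302) (L = sqrt(2*167*(147 + 167) + 4426) = sqrt(2*167*314 + 4426) = sqrt(104876 + 4426) = sqrt(109302) ≈ 330.61)
1/L = 1/(sqrt(109302)) = sqrt(109302)/109302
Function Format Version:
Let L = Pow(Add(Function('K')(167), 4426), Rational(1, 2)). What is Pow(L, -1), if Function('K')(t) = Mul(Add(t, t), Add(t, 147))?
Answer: Mul(Rational(1, 109302), Pow(109302, Rational(1, 2))) ≈ 0.0030247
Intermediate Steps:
Function('K')(t) = Mul(2, t, Add(147, t)) (Function('K')(t) = Mul(Mul(2, t), Add(147, t)) = Mul(2, t, Add(147, t)))
L = Pow(109302, Rational(1, 2)) (L = Pow(Add(Mul(2, 167, Add(147, 167)), 4426), Rational(1, 2)) = Pow(Add(Mul(2, 167, 314), 4426), Rational(1, 2)) = Pow(Add(104876, 4426), Rational(1, 2)) = Pow(109302, Rational(1, 2)) ≈ 330.61)
Pow(L, -1) = Pow(Pow(109302, Rational(1, 2)), -1) = Mul(Rational(1, 109302), Pow(109302, Rational(1, 2)))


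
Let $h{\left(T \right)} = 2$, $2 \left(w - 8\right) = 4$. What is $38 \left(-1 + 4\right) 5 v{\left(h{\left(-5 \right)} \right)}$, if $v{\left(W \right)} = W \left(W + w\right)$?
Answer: $13680$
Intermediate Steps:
$w = 10$ ($w = 8 + \frac{1}{2} \cdot 4 = 8 + 2 = 10$)
$v{\left(W \right)} = W \left(10 + W\right)$ ($v{\left(W \right)} = W \left(W + 10\right) = W \left(10 + W\right)$)
$38 \left(-1 + 4\right) 5 v{\left(h{\left(-5 \right)} \right)} = 38 \left(-1 + 4\right) 5 \cdot 2 \left(10 + 2\right) = 38 \cdot 3 \cdot 5 \cdot 2 \cdot 12 = 38 \cdot 15 \cdot 24 = 570 \cdot 24 = 13680$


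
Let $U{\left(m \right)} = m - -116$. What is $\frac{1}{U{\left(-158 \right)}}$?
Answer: $- \frac{1}{42} \approx -0.02381$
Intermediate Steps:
$U{\left(m \right)} = 116 + m$ ($U{\left(m \right)} = m + 116 = 116 + m$)
$\frac{1}{U{\left(-158 \right)}} = \frac{1}{116 - 158} = \frac{1}{-42} = - \frac{1}{42}$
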